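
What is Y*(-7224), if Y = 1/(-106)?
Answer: 3612/53 ≈ 68.151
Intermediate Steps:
Y = -1/106 ≈ -0.0094340
Y*(-7224) = -1/106*(-7224) = 3612/53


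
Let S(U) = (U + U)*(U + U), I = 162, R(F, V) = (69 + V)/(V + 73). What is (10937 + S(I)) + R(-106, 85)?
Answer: 9157204/79 ≈ 1.1591e+5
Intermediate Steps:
R(F, V) = (69 + V)/(73 + V)
S(U) = 4*U² (S(U) = (2*U)*(2*U) = 4*U²)
(10937 + S(I)) + R(-106, 85) = (10937 + 4*162²) + (69 + 85)/(73 + 85) = (10937 + 4*26244) + 154/158 = (10937 + 104976) + (1/158)*154 = 115913 + 77/79 = 9157204/79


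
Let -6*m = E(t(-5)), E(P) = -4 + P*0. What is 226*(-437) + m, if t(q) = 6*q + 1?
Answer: -296284/3 ≈ -98761.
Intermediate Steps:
t(q) = 1 + 6*q
E(P) = -4 (E(P) = -4 + 0 = -4)
m = 2/3 (m = -1/6*(-4) = 2/3 ≈ 0.66667)
226*(-437) + m = 226*(-437) + 2/3 = -98762 + 2/3 = -296284/3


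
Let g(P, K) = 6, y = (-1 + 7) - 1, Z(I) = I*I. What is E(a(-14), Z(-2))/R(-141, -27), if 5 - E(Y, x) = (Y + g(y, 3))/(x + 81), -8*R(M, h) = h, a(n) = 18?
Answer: 3208/2295 ≈ 1.3978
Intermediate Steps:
Z(I) = I²
R(M, h) = -h/8
y = 5 (y = 6 - 1 = 5)
E(Y, x) = 5 - (6 + Y)/(81 + x) (E(Y, x) = 5 - (Y + 6)/(x + 81) = 5 - (6 + Y)/(81 + x))
E(a(-14), Z(-2))/R(-141, -27) = ((399 - 1*18 + 5*(-2)²)/(81 + (-2)²))/((-⅛*(-27))) = ((399 - 18 + 5*4)/(81 + 4))/(27/8) = ((399 - 18 + 20)/85)*(8/27) = ((1/85)*401)*(8/27) = (401/85)*(8/27) = 3208/2295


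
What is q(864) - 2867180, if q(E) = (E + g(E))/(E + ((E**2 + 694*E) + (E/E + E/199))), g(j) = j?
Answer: -768545554356788/268049287 ≈ -2.8672e+6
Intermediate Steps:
q(E) = 2*E/(1 + E**2 + 138306*E/199) (q(E) = (E + E)/(E + ((E**2 + 694*E) + (E/E + E/199))) = (2*E)/(E + ((E**2 + 694*E) + (1 + E*(1/199)))) = (2*E)/(E + ((E**2 + 694*E) + (1 + E/199))) = (2*E)/(E + (1 + E**2 + 138107*E/199)) = (2*E)/(1 + E**2 + 138306*E/199) = 2*E/(1 + E**2 + 138306*E/199))
q(864) - 2867180 = 398*864/(199 + 199*864**2 + 138306*864) - 2867180 = 398*864/(199 + 199*746496 + 119496384) - 2867180 = 398*864/(199 + 148552704 + 119496384) - 2867180 = 398*864/268049287 - 2867180 = 398*864*(1/268049287) - 2867180 = 343872/268049287 - 2867180 = -768545554356788/268049287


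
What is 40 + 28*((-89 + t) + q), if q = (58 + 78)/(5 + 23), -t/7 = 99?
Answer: -21720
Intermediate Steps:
t = -693 (t = -7*99 = -693)
q = 34/7 (q = 136/28 = 136*(1/28) = 34/7 ≈ 4.8571)
40 + 28*((-89 + t) + q) = 40 + 28*((-89 - 693) + 34/7) = 40 + 28*(-782 + 34/7) = 40 + 28*(-5440/7) = 40 - 21760 = -21720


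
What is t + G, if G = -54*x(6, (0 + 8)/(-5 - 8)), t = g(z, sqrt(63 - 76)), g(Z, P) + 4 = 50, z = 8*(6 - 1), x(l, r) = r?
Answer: 1030/13 ≈ 79.231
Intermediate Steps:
z = 40 (z = 8*5 = 40)
g(Z, P) = 46 (g(Z, P) = -4 + 50 = 46)
t = 46
G = 432/13 (G = -54*(0 + 8)/(-5 - 8) = -432/(-13) = -432*(-1)/13 = -54*(-8/13) = 432/13 ≈ 33.231)
t + G = 46 + 432/13 = 1030/13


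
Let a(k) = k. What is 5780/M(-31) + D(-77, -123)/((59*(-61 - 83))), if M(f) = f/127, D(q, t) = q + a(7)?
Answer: -3118285795/131688 ≈ -23679.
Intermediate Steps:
D(q, t) = 7 + q (D(q, t) = q + 7 = 7 + q)
M(f) = f/127 (M(f) = f*(1/127) = f/127)
5780/M(-31) + D(-77, -123)/((59*(-61 - 83))) = 5780/(((1/127)*(-31))) + (7 - 77)/((59*(-61 - 83))) = 5780/(-31/127) - 70/(59*(-144)) = 5780*(-127/31) - 70/(-8496) = -734060/31 - 70*(-1/8496) = -734060/31 + 35/4248 = -3118285795/131688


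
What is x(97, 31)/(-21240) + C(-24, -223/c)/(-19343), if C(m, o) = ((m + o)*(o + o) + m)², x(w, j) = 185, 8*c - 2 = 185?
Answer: -1971687445448553851/100478875495590504 ≈ -19.623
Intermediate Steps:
c = 187/8 (c = ¼ + (⅛)*185 = ¼ + 185/8 = 187/8 ≈ 23.375)
C(m, o) = (m + 2*o*(m + o))² (C(m, o) = ((m + o)*(2*o) + m)² = (2*o*(m + o) + m)² = (m + 2*o*(m + o))²)
x(97, 31)/(-21240) + C(-24, -223/c)/(-19343) = 185/(-21240) + (-24 + 2*(-223/187/8)² + 2*(-24)*(-223/187/8))²/(-19343) = 185*(-1/21240) + (-24 + 2*(-223*8/187)² + 2*(-24)*(-223*8/187))²*(-1/19343) = -37/4248 + (-24 + 2*(-1784/187)² + 2*(-24)*(-1784/187))²*(-1/19343) = -37/4248 + (-24 + 2*(3182656/34969) + 85632/187)²*(-1/19343) = -37/4248 + (-24 + 6365312/34969 + 85632/187)²*(-1/19343) = -37/4248 + (21539240/34969)²*(-1/19343) = -37/4248 + (463938859777600/1222830961)*(-1/19343) = -37/4248 - 463938859777600/23653219278623 = -1971687445448553851/100478875495590504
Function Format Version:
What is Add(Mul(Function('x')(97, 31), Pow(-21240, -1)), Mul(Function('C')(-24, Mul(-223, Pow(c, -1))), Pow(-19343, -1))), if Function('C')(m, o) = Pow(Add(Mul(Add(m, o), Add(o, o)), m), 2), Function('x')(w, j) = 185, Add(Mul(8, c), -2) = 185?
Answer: Rational(-1971687445448553851, 100478875495590504) ≈ -19.623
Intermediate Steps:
c = Rational(187, 8) (c = Add(Rational(1, 4), Mul(Rational(1, 8), 185)) = Add(Rational(1, 4), Rational(185, 8)) = Rational(187, 8) ≈ 23.375)
Function('C')(m, o) = Pow(Add(m, Mul(2, o, Add(m, o))), 2) (Function('C')(m, o) = Pow(Add(Mul(Add(m, o), Mul(2, o)), m), 2) = Pow(Add(Mul(2, o, Add(m, o)), m), 2) = Pow(Add(m, Mul(2, o, Add(m, o))), 2))
Add(Mul(Function('x')(97, 31), Pow(-21240, -1)), Mul(Function('C')(-24, Mul(-223, Pow(c, -1))), Pow(-19343, -1))) = Add(Mul(185, Pow(-21240, -1)), Mul(Pow(Add(-24, Mul(2, Pow(Mul(-223, Pow(Rational(187, 8), -1)), 2)), Mul(2, -24, Mul(-223, Pow(Rational(187, 8), -1)))), 2), Pow(-19343, -1))) = Add(Mul(185, Rational(-1, 21240)), Mul(Pow(Add(-24, Mul(2, Pow(Mul(-223, Rational(8, 187)), 2)), Mul(2, -24, Mul(-223, Rational(8, 187)))), 2), Rational(-1, 19343))) = Add(Rational(-37, 4248), Mul(Pow(Add(-24, Mul(2, Pow(Rational(-1784, 187), 2)), Mul(2, -24, Rational(-1784, 187))), 2), Rational(-1, 19343))) = Add(Rational(-37, 4248), Mul(Pow(Add(-24, Mul(2, Rational(3182656, 34969)), Rational(85632, 187)), 2), Rational(-1, 19343))) = Add(Rational(-37, 4248), Mul(Pow(Add(-24, Rational(6365312, 34969), Rational(85632, 187)), 2), Rational(-1, 19343))) = Add(Rational(-37, 4248), Mul(Pow(Rational(21539240, 34969), 2), Rational(-1, 19343))) = Add(Rational(-37, 4248), Mul(Rational(463938859777600, 1222830961), Rational(-1, 19343))) = Add(Rational(-37, 4248), Rational(-463938859777600, 23653219278623)) = Rational(-1971687445448553851, 100478875495590504)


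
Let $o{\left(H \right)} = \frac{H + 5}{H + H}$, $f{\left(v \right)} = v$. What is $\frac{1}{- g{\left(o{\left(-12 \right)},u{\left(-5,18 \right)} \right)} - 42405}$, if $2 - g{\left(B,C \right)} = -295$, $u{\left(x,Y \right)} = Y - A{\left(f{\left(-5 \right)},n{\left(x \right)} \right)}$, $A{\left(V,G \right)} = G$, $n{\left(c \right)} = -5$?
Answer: $- \frac{1}{42702} \approx -2.3418 \cdot 10^{-5}$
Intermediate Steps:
$o{\left(H \right)} = \frac{5 + H}{2 H}$
$u{\left(x,Y \right)} = 5 + Y$ ($u{\left(x,Y \right)} = Y - -5 = Y + 5 = 5 + Y$)
$g{\left(B,C \right)} = 297$ ($g{\left(B,C \right)} = 2 - -295 = 2 + 295 = 297$)
$\frac{1}{- g{\left(o{\left(-12 \right)},u{\left(-5,18 \right)} \right)} - 42405} = \frac{1}{\left(-1\right) 297 - 42405} = \frac{1}{-297 - 42405} = \frac{1}{-42702} = - \frac{1}{42702}$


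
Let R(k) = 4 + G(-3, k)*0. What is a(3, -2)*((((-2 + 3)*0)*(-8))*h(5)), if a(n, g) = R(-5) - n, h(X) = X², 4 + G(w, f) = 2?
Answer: 0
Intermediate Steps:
G(w, f) = -2 (G(w, f) = -4 + 2 = -2)
R(k) = 4 (R(k) = 4 - 2*0 = 4 + 0 = 4)
a(n, g) = 4 - n
a(3, -2)*((((-2 + 3)*0)*(-8))*h(5)) = (4 - 1*3)*((((-2 + 3)*0)*(-8))*5²) = (4 - 3)*(((1*0)*(-8))*25) = 1*((0*(-8))*25) = 1*(0*25) = 1*0 = 0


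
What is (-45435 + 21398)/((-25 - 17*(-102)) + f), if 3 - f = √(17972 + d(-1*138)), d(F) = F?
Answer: -20575672/1456555 - 24037*√17834/2913110 ≈ -15.228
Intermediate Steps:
f = 3 - √17834 (f = 3 - √(17972 - 1*138) = 3 - √(17972 - 138) = 3 - √17834 ≈ -130.54)
(-45435 + 21398)/((-25 - 17*(-102)) + f) = (-45435 + 21398)/((-25 - 17*(-102)) + (3 - √17834)) = -24037/((-25 + 1734) + (3 - √17834)) = -24037/(1709 + (3 - √17834)) = -24037/(1712 - √17834)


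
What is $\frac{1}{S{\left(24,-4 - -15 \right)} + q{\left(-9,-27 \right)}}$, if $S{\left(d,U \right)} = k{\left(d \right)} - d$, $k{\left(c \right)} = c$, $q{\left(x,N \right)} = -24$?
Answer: $- \frac{1}{24} \approx -0.041667$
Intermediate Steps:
$S{\left(d,U \right)} = 0$ ($S{\left(d,U \right)} = d - d = 0$)
$\frac{1}{S{\left(24,-4 - -15 \right)} + q{\left(-9,-27 \right)}} = \frac{1}{0 - 24} = \frac{1}{-24} = - \frac{1}{24}$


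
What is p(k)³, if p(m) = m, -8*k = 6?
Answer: -27/64 ≈ -0.42188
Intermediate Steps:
k = -¾ (k = -⅛*6 = -¾ ≈ -0.75000)
p(k)³ = (-¾)³ = -27/64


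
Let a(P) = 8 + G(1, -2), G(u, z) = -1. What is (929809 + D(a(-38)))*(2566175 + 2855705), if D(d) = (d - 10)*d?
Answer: 5041198961440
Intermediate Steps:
a(P) = 7 (a(P) = 8 - 1 = 7)
D(d) = d*(-10 + d) (D(d) = (-10 + d)*d = d*(-10 + d))
(929809 + D(a(-38)))*(2566175 + 2855705) = (929809 + 7*(-10 + 7))*(2566175 + 2855705) = (929809 + 7*(-3))*5421880 = (929809 - 21)*5421880 = 929788*5421880 = 5041198961440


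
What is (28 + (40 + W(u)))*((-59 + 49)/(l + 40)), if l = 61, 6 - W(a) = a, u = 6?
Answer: -680/101 ≈ -6.7327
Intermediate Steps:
W(a) = 6 - a
(28 + (40 + W(u)))*((-59 + 49)/(l + 40)) = (28 + (40 + (6 - 1*6)))*((-59 + 49)/(61 + 40)) = (28 + (40 + (6 - 6)))*(-10/101) = (28 + (40 + 0))*(-10*1/101) = (28 + 40)*(-10/101) = 68*(-10/101) = -680/101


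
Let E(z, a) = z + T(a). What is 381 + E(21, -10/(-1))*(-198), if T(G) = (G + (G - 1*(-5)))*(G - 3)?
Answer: -38427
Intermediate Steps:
T(G) = (-3 + G)*(5 + 2*G) (T(G) = (G + (G + 5))*(-3 + G) = (G + (5 + G))*(-3 + G) = (5 + 2*G)*(-3 + G) = (-3 + G)*(5 + 2*G))
E(z, a) = -15 + z - a + 2*a² (E(z, a) = z + (-15 - a + 2*a²) = -15 + z - a + 2*a²)
381 + E(21, -10/(-1))*(-198) = 381 + (-15 + 21 - (-10)/(-1) + 2*(-10/(-1))²)*(-198) = 381 + (-15 + 21 - (-10)*(-1) + 2*(-10*(-1))²)*(-198) = 381 + (-15 + 21 - 1*10 + 2*10²)*(-198) = 381 + (-15 + 21 - 10 + 2*100)*(-198) = 381 + (-15 + 21 - 10 + 200)*(-198) = 381 + 196*(-198) = 381 - 38808 = -38427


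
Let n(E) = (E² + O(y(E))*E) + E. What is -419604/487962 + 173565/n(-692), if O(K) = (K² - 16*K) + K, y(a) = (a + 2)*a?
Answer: -580680963529577353/675280130702523924 ≈ -0.85991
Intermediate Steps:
y(a) = a*(2 + a) (y(a) = (2 + a)*a = a*(2 + a))
O(K) = K² - 15*K
n(E) = E + E² + E²*(-15 + E*(2 + E))*(2 + E) (n(E) = (E² + ((E*(2 + E))*(-15 + E*(2 + E)))*E) + E = (E² + (E*(-15 + E*(2 + E))*(2 + E))*E) + E = (E² + E²*(-15 + E*(2 + E))*(2 + E)) + E = E + E² + E²*(-15 + E*(2 + E))*(2 + E))
-419604/487962 + 173565/n(-692) = -419604/487962 + 173565/((-692*(1 - 692 - 692*(-15 - 692*(2 - 692))*(2 - 692)))) = -419604*1/487962 + 173565/((-692*(1 - 692 - 692*(-15 - 692*(-690))*(-690)))) = -69934/81327 + 173565/((-692*(1 - 692 - 692*(-15 + 477480)*(-690)))) = -69934/81327 + 173565/((-692*(1 - 692 - 692*477465*(-690)))) = -69934/81327 + 173565/((-692*(1 - 692 + 227979988200))) = -69934/81327 + 173565/((-692*227979987509)) = -69934/81327 + 173565/(-157762151356228) = -69934/81327 + 173565*(-1/157762151356228) = -69934/81327 - 9135/8303271124012 = -580680963529577353/675280130702523924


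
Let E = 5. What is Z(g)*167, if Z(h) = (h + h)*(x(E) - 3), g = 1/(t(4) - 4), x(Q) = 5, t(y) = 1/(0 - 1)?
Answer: -668/5 ≈ -133.60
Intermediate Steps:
t(y) = -1 (t(y) = 1/(-1) = -1)
g = -⅕ (g = 1/(-1 - 4) = 1/(-5) = -⅕ ≈ -0.20000)
Z(h) = 4*h (Z(h) = (h + h)*(5 - 3) = (2*h)*2 = 4*h)
Z(g)*167 = (4*(-⅕))*167 = -⅘*167 = -668/5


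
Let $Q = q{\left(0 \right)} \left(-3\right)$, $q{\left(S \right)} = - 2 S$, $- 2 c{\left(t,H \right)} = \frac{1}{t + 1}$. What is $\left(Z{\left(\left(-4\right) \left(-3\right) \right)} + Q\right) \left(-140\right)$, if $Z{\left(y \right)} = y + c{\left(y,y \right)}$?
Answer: $- \frac{21770}{13} \approx -1674.6$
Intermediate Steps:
$c{\left(t,H \right)} = - \frac{1}{2 \left(1 + t\right)}$ ($c{\left(t,H \right)} = - \frac{1}{2 \left(t + 1\right)} = - \frac{1}{2 \left(1 + t\right)}$)
$Z{\left(y \right)} = y - \frac{1}{2 + 2 y}$
$Q = 0$ ($Q = \left(-2\right) 0 \left(-3\right) = 0 \left(-3\right) = 0$)
$\left(Z{\left(\left(-4\right) \left(-3\right) \right)} + Q\right) \left(-140\right) = \left(\frac{- \frac{1}{2} + \left(-4\right) \left(-3\right) \left(1 - -12\right)}{1 - -12} + 0\right) \left(-140\right) = \left(\frac{- \frac{1}{2} + 12 \left(1 + 12\right)}{1 + 12} + 0\right) \left(-140\right) = \left(\frac{- \frac{1}{2} + 12 \cdot 13}{13} + 0\right) \left(-140\right) = \left(\frac{- \frac{1}{2} + 156}{13} + 0\right) \left(-140\right) = \left(\frac{1}{13} \cdot \frac{311}{2} + 0\right) \left(-140\right) = \left(\frac{311}{26} + 0\right) \left(-140\right) = \frac{311}{26} \left(-140\right) = - \frac{21770}{13}$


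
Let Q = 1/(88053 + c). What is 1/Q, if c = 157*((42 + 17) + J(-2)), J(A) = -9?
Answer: 95903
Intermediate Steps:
c = 7850 (c = 157*((42 + 17) - 9) = 157*(59 - 9) = 157*50 = 7850)
Q = 1/95903 (Q = 1/(88053 + 7850) = 1/95903 ≈ 1.0427e-5)
1/Q = 1/(1/95903) = 95903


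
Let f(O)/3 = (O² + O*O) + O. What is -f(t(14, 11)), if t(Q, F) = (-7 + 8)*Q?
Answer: -1218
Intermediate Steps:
t(Q, F) = Q (t(Q, F) = 1*Q = Q)
f(O) = 3*O + 6*O² (f(O) = 3*((O² + O*O) + O) = 3*((O² + O²) + O) = 3*(2*O² + O) = 3*(O + 2*O²) = 3*O + 6*O²)
-f(t(14, 11)) = -3*14*(1 + 2*14) = -3*14*(1 + 28) = -3*14*29 = -1*1218 = -1218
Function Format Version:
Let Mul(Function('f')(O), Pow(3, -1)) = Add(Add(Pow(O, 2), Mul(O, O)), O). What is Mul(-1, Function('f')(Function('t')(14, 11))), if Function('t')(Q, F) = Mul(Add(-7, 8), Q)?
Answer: -1218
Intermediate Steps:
Function('t')(Q, F) = Q (Function('t')(Q, F) = Mul(1, Q) = Q)
Function('f')(O) = Add(Mul(3, O), Mul(6, Pow(O, 2))) (Function('f')(O) = Mul(3, Add(Add(Pow(O, 2), Mul(O, O)), O)) = Mul(3, Add(Add(Pow(O, 2), Pow(O, 2)), O)) = Mul(3, Add(Mul(2, Pow(O, 2)), O)) = Mul(3, Add(O, Mul(2, Pow(O, 2)))) = Add(Mul(3, O), Mul(6, Pow(O, 2))))
Mul(-1, Function('f')(Function('t')(14, 11))) = Mul(-1, Mul(3, 14, Add(1, Mul(2, 14)))) = Mul(-1, Mul(3, 14, Add(1, 28))) = Mul(-1, Mul(3, 14, 29)) = Mul(-1, 1218) = -1218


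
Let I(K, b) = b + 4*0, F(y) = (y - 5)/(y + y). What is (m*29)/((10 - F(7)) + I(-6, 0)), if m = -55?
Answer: -11165/69 ≈ -161.81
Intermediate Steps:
F(y) = (-5 + y)/(2*y) (F(y) = (-5 + y)/((2*y)) = (-5 + y)*(1/(2*y)) = (-5 + y)/(2*y))
I(K, b) = b (I(K, b) = b + 0 = b)
(m*29)/((10 - F(7)) + I(-6, 0)) = (-55*29)/((10 - (-5 + 7)/(2*7)) + 0) = -1595/((10 - 2/(2*7)) + 0) = -1595/((10 - 1*⅐) + 0) = -1595/((10 - ⅐) + 0) = -1595/(69/7 + 0) = -1595/69/7 = -1595*7/69 = -11165/69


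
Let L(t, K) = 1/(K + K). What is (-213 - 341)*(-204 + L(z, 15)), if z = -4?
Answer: 1694963/15 ≈ 1.1300e+5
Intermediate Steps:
L(t, K) = 1/(2*K)
(-213 - 341)*(-204 + L(z, 15)) = (-213 - 341)*(-204 + (½)/15) = -554*(-204 + (½)*(1/15)) = -554*(-204 + 1/30) = -554*(-6119/30) = 1694963/15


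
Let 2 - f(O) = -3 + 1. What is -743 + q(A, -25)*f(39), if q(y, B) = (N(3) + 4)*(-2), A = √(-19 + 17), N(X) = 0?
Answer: -775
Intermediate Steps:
f(O) = 4 (f(O) = 2 - (-3 + 1) = 2 - 1*(-2) = 2 + 2 = 4)
A = I*√2 (A = √(-2) = I*√2 ≈ 1.4142*I)
q(y, B) = -8 (q(y, B) = (0 + 4)*(-2) = 4*(-2) = -8)
-743 + q(A, -25)*f(39) = -743 - 8*4 = -743 - 32 = -775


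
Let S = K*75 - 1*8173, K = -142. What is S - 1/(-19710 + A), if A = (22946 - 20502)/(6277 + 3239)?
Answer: -67892358526/3606883 ≈ -18823.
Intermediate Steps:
A = 47/183 (A = 2444/9516 = 2444*(1/9516) = 47/183 ≈ 0.25683)
S = -18823 (S = -142*75 - 1*8173 = -10650 - 8173 = -18823)
S - 1/(-19710 + A) = -18823 - 1/(-19710 + 47/183) = -18823 - 1/(-3606883/183) = -18823 - 1*(-183/3606883) = -18823 + 183/3606883 = -67892358526/3606883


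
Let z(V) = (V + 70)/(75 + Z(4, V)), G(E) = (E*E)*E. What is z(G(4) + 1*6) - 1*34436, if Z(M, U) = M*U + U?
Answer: -2927032/85 ≈ -34436.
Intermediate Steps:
Z(M, U) = U + M*U
G(E) = E³ (G(E) = E²*E = E³)
z(V) = (70 + V)/(75 + 5*V) (z(V) = (V + 70)/(75 + V*(1 + 4)) = (70 + V)/(75 + V*5) = (70 + V)/(75 + 5*V))
z(G(4) + 1*6) - 1*34436 = (70 + (4³ + 1*6))/(5*(15 + (4³ + 1*6))) - 1*34436 = (70 + (64 + 6))/(5*(15 + (64 + 6))) - 34436 = (70 + 70)/(5*(15 + 70)) - 34436 = (⅕)*140/85 - 34436 = (⅕)*(1/85)*140 - 34436 = 28/85 - 34436 = -2927032/85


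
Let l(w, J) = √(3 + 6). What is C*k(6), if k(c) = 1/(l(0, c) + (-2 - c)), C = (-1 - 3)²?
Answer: -16/5 ≈ -3.2000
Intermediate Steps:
l(w, J) = 3 (l(w, J) = √9 = 3)
C = 16 (C = (-4)² = 16)
k(c) = 1/(1 - c) (k(c) = 1/(3 + (-2 - c)) = 1/(1 - c))
C*k(6) = 16*(-1/(-1 + 6)) = 16*(-1/5) = 16*(-1*⅕) = 16*(-⅕) = -16/5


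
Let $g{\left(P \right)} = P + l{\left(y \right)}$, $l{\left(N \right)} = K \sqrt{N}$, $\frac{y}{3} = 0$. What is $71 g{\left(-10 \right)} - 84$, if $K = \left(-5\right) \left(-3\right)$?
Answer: $-794$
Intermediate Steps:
$y = 0$ ($y = 3 \cdot 0 = 0$)
$K = 15$
$l{\left(N \right)} = 15 \sqrt{N}$
$g{\left(P \right)} = P$ ($g{\left(P \right)} = P + 15 \sqrt{0} = P + 15 \cdot 0 = P + 0 = P$)
$71 g{\left(-10 \right)} - 84 = 71 \left(-10\right) - 84 = -710 - 84 = -794$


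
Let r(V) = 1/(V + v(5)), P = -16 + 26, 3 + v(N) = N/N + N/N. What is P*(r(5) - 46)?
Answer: -915/2 ≈ -457.50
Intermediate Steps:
v(N) = -1 (v(N) = -3 + (N/N + N/N) = -3 + (1 + 1) = -3 + 2 = -1)
P = 10
r(V) = 1/(-1 + V) (r(V) = 1/(V - 1) = 1/(-1 + V))
P*(r(5) - 46) = 10*(1/(-1 + 5) - 46) = 10*(1/4 - 46) = 10*(-183/4) = -915/2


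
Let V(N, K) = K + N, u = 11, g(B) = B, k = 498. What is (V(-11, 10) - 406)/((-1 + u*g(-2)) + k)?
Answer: -407/475 ≈ -0.85684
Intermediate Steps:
(V(-11, 10) - 406)/((-1 + u*g(-2)) + k) = ((10 - 11) - 406)/((-1 + 11*(-2)) + 498) = (-1 - 406)/((-1 - 22) + 498) = -407/(-23 + 498) = -407/475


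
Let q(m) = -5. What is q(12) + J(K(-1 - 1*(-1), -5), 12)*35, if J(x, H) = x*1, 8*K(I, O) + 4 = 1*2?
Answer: -55/4 ≈ -13.750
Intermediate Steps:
K(I, O) = -¼ (K(I, O) = -½ + (1*2)/8 = -½ + (⅛)*2 = -½ + ¼ = -¼)
J(x, H) = x
q(12) + J(K(-1 - 1*(-1), -5), 12)*35 = -5 - ¼*35 = -5 - 35/4 = -55/4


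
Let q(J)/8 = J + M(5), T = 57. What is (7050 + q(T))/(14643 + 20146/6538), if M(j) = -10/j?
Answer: 349783/683972 ≈ 0.51140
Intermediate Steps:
q(J) = -16 + 8*J (q(J) = 8*(J - 10/5) = 8*(J - 10*1/5) = 8*(J - 2) = 8*(-2 + J) = -16 + 8*J)
(7050 + q(T))/(14643 + 20146/6538) = (7050 + (-16 + 8*57))/(14643 + 20146/6538) = (7050 + (-16 + 456))/(14643 + 20146*(1/6538)) = (7050 + 440)/(14643 + 1439/467) = 7490/(6839720/467) = 7490*(467/6839720) = 349783/683972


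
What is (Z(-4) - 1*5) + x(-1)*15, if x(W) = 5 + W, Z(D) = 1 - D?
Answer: 60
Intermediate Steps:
(Z(-4) - 1*5) + x(-1)*15 = ((1 - 1*(-4)) - 1*5) + (5 - 1)*15 = ((1 + 4) - 5) + 4*15 = (5 - 5) + 60 = 0 + 60 = 60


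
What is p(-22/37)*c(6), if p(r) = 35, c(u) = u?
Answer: 210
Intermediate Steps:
p(-22/37)*c(6) = 35*6 = 210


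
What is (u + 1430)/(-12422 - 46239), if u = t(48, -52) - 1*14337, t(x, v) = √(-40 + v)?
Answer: 12907/58661 - 2*I*√23/58661 ≈ 0.22003 - 0.00016351*I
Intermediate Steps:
u = -14337 + 2*I*√23 (u = √(-40 - 52) - 1*14337 = √(-92) - 14337 = 2*I*√23 - 14337 = -14337 + 2*I*√23 ≈ -14337.0 + 9.5917*I)
(u + 1430)/(-12422 - 46239) = ((-14337 + 2*I*√23) + 1430)/(-12422 - 46239) = (-12907 + 2*I*√23)/(-58661) = (-12907 + 2*I*√23)*(-1/58661) = 12907/58661 - 2*I*√23/58661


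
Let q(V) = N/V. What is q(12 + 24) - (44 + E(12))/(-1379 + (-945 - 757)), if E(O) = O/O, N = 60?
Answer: 5180/3081 ≈ 1.6813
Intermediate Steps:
E(O) = 1
q(V) = 60/V
q(12 + 24) - (44 + E(12))/(-1379 + (-945 - 757)) = 60/(12 + 24) - (44 + 1)/(-1379 + (-945 - 757)) = 60/36 - 45/(-1379 - 1702) = 60*(1/36) - 45/(-3081) = 5/3 - 45*(-1)/3081 = 5/3 - 1*(-15/1027) = 5/3 + 15/1027 = 5180/3081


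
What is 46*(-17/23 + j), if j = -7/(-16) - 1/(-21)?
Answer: -1963/168 ≈ -11.685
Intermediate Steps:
j = 163/336 (j = -7*(-1/16) - 1*(-1/21) = 7/16 + 1/21 = 163/336 ≈ 0.48512)
46*(-17/23 + j) = 46*(-17/23 + 163/336) = 46*(-1963/7728) = -1963/168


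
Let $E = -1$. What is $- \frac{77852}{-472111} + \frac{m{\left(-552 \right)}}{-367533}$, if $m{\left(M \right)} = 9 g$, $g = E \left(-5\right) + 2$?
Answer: $\frac{3175937347}{19279596907} \approx 0.16473$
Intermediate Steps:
$g = 7$ ($g = \left(-1\right) \left(-5\right) + 2 = 5 + 2 = 7$)
$m{\left(M \right)} = 63$ ($m{\left(M \right)} = 9 \cdot 7 = 63$)
$- \frac{77852}{-472111} + \frac{m{\left(-552 \right)}}{-367533} = - \frac{77852}{-472111} + \frac{63}{-367533} = \left(-77852\right) \left(- \frac{1}{472111}\right) + 63 \left(- \frac{1}{367533}\right) = \frac{77852}{472111} - \frac{7}{40837} = \frac{3175937347}{19279596907}$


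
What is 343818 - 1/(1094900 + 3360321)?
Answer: 1531785173777/4455221 ≈ 3.4382e+5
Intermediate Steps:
343818 - 1/(1094900 + 3360321) = 343818 - 1/4455221 = 1531785173777/4455221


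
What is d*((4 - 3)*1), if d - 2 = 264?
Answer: 266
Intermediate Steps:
d = 266 (d = 2 + 264 = 266)
d*((4 - 3)*1) = 266*((4 - 3)*1) = 266*(1*1) = 266*1 = 266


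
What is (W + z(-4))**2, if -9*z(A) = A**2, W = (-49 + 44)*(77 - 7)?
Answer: 10023556/81 ≈ 1.2375e+5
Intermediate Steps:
W = -350 (W = -5*70 = -350)
z(A) = -A**2/9
(W + z(-4))**2 = (-350 - 1/9*(-4)**2)**2 = (-350 - 1/9*16)**2 = (-350 - 16/9)**2 = (-3166/9)**2 = 10023556/81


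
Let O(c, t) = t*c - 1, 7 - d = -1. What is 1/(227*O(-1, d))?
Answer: -1/2043 ≈ -0.00048948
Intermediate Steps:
d = 8 (d = 7 - 1*(-1) = 7 + 1 = 8)
O(c, t) = -1 + c*t (O(c, t) = c*t - 1 = -1 + c*t)
1/(227*O(-1, d)) = 1/(227*(-1 - 1*8)) = 1/(227*(-1 - 8)) = 1/(227*(-9)) = 1/(-2043) = -1/2043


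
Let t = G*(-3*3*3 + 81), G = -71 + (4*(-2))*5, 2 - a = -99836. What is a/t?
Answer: -49919/2997 ≈ -16.656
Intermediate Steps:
a = 99838 (a = 2 - 1*(-99836) = 2 + 99836 = 99838)
G = -111 (G = -71 - 8*5 = -71 - 40 = -111)
t = -5994 (t = -111*(-3*3*3 + 81) = -111*(-9*3 + 81) = -111*(-27 + 81) = -111*54 = -5994)
a/t = 99838/(-5994) = 99838*(-1/5994) = -49919/2997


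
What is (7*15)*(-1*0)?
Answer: 0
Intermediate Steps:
(7*15)*(-1*0) = 105*0 = 0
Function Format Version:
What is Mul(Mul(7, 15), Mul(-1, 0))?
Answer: 0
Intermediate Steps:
Mul(Mul(7, 15), Mul(-1, 0)) = Mul(105, 0) = 0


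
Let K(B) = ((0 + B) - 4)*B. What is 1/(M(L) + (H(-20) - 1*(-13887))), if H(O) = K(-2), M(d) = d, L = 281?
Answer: 1/14180 ≈ 7.0522e-5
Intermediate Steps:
K(B) = B*(-4 + B) (K(B) = (B - 4)*B = (-4 + B)*B = B*(-4 + B))
H(O) = 12 (H(O) = -2*(-4 - 2) = -2*(-6) = 12)
1/(M(L) + (H(-20) - 1*(-13887))) = 1/(281 + (12 - 1*(-13887))) = 1/(281 + (12 + 13887)) = 1/(281 + 13899) = 1/14180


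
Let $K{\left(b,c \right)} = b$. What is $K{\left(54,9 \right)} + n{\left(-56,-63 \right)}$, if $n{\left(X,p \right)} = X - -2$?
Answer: $0$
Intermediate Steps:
$n{\left(X,p \right)} = 2 + X$ ($n{\left(X,p \right)} = X + 2 = 2 + X$)
$K{\left(54,9 \right)} + n{\left(-56,-63 \right)} = 54 + \left(2 - 56\right) = 54 - 54 = 0$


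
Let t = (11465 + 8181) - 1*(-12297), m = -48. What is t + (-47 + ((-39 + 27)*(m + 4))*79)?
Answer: 73608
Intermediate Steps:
t = 31943 (t = 19646 + 12297 = 31943)
t + (-47 + ((-39 + 27)*(m + 4))*79) = 31943 + (-47 + ((-39 + 27)*(-48 + 4))*79) = 31943 + (-47 - 12*(-44)*79) = 31943 + (-47 + 528*79) = 31943 + (-47 + 41712) = 31943 + 41665 = 73608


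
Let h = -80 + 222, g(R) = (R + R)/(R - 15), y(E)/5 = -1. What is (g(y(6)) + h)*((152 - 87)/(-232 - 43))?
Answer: -741/22 ≈ -33.682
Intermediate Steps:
y(E) = -5 (y(E) = 5*(-1) = -5)
g(R) = 2*R/(-15 + R) (g(R) = (2*R)/(-15 + R) = 2*R/(-15 + R))
h = 142
(g(y(6)) + h)*((152 - 87)/(-232 - 43)) = (2*(-5)/(-15 - 5) + 142)*((152 - 87)/(-232 - 43)) = (2*(-5)/(-20) + 142)*(65/(-275)) = (2*(-5)*(-1/20) + 142)*(65*(-1/275)) = (½ + 142)*(-13/55) = (285/2)*(-13/55) = -741/22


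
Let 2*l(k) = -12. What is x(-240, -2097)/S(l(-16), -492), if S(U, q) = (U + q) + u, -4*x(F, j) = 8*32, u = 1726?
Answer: -16/307 ≈ -0.052117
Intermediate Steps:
l(k) = -6 (l(k) = (½)*(-12) = -6)
x(F, j) = -64 (x(F, j) = -2*32 = -¼*256 = -64)
S(U, q) = 1726 + U + q (S(U, q) = (U + q) + 1726 = 1726 + U + q)
x(-240, -2097)/S(l(-16), -492) = -64/(1726 - 6 - 492) = -64/1228 = -64*1/1228 = -16/307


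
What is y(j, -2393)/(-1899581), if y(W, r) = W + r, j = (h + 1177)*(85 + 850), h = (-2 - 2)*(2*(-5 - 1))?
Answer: -1142982/1899581 ≈ -0.60170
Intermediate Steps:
h = 48 (h = -8*(-6) = -4*(-12) = 48)
j = 1145375 (j = (48 + 1177)*(85 + 850) = 1225*935 = 1145375)
y(j, -2393)/(-1899581) = (1145375 - 2393)/(-1899581) = 1142982*(-1/1899581) = -1142982/1899581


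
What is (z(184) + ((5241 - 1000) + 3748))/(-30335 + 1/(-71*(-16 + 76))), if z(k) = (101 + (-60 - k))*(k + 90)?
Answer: 132882180/129227101 ≈ 1.0283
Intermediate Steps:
z(k) = (41 - k)*(90 + k)
(z(184) + ((5241 - 1000) + 3748))/(-30335 + 1/(-71*(-16 + 76))) = ((3690 - 1*184**2 - 49*184) + ((5241 - 1000) + 3748))/(-30335 + 1/(-71*(-16 + 76))) = ((3690 - 1*33856 - 9016) + (4241 + 3748))/(-30335 + 1/(-71*60)) = ((3690 - 33856 - 9016) + 7989)/(-30335 + 1/(-4260)) = (-39182 + 7989)/(-30335 - 1/4260) = -31193/(-129227101/4260) = -31193*(-4260/129227101) = 132882180/129227101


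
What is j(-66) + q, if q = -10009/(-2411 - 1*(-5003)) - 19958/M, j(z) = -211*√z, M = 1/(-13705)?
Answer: 708975208871/2592 - 211*I*√66 ≈ 2.7352e+8 - 1714.2*I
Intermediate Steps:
M = -1/13705 ≈ -7.2966e-5
q = 708975208871/2592 (q = -10009/(-2411 - 1*(-5003)) - 19958/(-1/13705) = -10009/(-2411 + 5003) - 19958*(-13705) = -10009/2592 + 273524390 = 708975208871/2592 ≈ 2.7352e+8)
j(-66) + q = -211*I*√66 + 708975208871/2592 = 708975208871/2592 - 211*I*√66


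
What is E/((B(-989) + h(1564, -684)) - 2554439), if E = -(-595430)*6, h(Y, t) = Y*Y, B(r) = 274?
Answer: -1190860/36023 ≈ -33.058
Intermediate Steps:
h(Y, t) = Y²
E = 3572580 (E = -54130*(-66) = 3572580)
E/((B(-989) + h(1564, -684)) - 2554439) = 3572580/((274 + 1564²) - 2554439) = 3572580/((274 + 2446096) - 2554439) = 3572580/(2446370 - 2554439) = 3572580/(-108069) = 3572580*(-1/108069) = -1190860/36023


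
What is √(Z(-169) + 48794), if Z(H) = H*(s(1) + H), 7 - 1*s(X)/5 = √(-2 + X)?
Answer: √(71440 + 845*I) ≈ 267.29 + 1.581*I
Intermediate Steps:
s(X) = 35 - 5*√(-2 + X)
Z(H) = H*(35 + H - 5*I) (Z(H) = H*((35 - 5*√(-2 + 1)) + H) = H*((35 - 5*I) + H) = H*(35 + H - 5*I))
√(Z(-169) + 48794) = √(-169*(35 - 169 - 5*I) + 48794) = √(-169*(-134 - 5*I) + 48794) = √((22646 + 845*I) + 48794) = √(71440 + 845*I)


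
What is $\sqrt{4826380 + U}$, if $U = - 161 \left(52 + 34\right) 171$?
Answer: $\sqrt{2458714} \approx 1568.0$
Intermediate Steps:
$U = -2367666$ ($U = \left(-161\right) 86 \cdot 171 = \left(-13846\right) 171 = -2367666$)
$\sqrt{4826380 + U} = \sqrt{4826380 - 2367666} = \sqrt{2458714}$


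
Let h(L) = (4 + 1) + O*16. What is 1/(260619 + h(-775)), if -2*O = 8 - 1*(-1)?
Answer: 1/260552 ≈ 3.8380e-6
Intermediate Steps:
O = -9/2 (O = -(8 - 1*(-1))/2 = -(8 + 1)/2 = -½*9 = -9/2 ≈ -4.5000)
h(L) = -67 (h(L) = (4 + 1) - 9/2*16 = 5 - 72 = -67)
1/(260619 + h(-775)) = 1/(260619 - 67) = 1/260552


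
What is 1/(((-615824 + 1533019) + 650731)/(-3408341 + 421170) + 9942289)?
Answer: 2987171/29699315806493 ≈ 1.0058e-7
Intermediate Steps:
1/(((-615824 + 1533019) + 650731)/(-3408341 + 421170) + 9942289) = 1/((917195 + 650731)/(-2987171) + 9942289) = 1/(1567926*(-1/2987171) + 9942289) = 1/(-1567926/2987171 + 9942289) = 1/(29699315806493/2987171) = 2987171/29699315806493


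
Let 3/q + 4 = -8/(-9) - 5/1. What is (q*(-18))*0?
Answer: 0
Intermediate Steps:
q = -27/73 (q = 3/(-4 + (-8/(-9) - 5/1)) = 3/(-4 + (-8*(-1/9) - 5*1)) = 3/(-4 + (8/9 - 5)) = 3/(-4 - 37/9) = 3/(-73/9) = 3*(-9/73) = -27/73 ≈ -0.36986)
(q*(-18))*0 = -27/73*(-18)*0 = (486/73)*0 = 0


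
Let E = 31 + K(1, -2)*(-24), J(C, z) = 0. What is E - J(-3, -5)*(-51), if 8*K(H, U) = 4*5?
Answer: -29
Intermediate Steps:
K(H, U) = 5/2 (K(H, U) = (4*5)/8 = (⅛)*20 = 5/2)
E = -29 (E = 31 + (5/2)*(-24) = 31 - 60 = -29)
E - J(-3, -5)*(-51) = -29 - 0*(-51) = -29 - 1*0 = -29 + 0 = -29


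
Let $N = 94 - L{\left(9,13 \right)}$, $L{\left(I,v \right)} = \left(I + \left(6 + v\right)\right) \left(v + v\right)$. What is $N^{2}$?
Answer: $401956$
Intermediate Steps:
$L{\left(I,v \right)} = 2 v \left(6 + I + v\right)$ ($L{\left(I,v \right)} = \left(6 + I + v\right) 2 v = 2 v \left(6 + I + v\right)$)
$N = -634$ ($N = 94 - 2 \cdot 13 \left(6 + 9 + 13\right) = 94 - 2 \cdot 13 \cdot 28 = 94 - 728 = -634$)
$N^{2} = \left(-634\right)^{2} = 401956$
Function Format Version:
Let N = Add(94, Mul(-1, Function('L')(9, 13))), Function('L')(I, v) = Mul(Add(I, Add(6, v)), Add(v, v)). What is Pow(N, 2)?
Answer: 401956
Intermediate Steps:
Function('L')(I, v) = Mul(2, v, Add(6, I, v)) (Function('L')(I, v) = Mul(Add(6, I, v), Mul(2, v)) = Mul(2, v, Add(6, I, v)))
N = -634 (N = Add(94, Mul(-1, Mul(2, 13, Add(6, 9, 13)))) = Add(94, Mul(-1, Mul(2, 13, 28))) = Add(94, Mul(-1, 728)) = Add(94, -728) = -634)
Pow(N, 2) = Pow(-634, 2) = 401956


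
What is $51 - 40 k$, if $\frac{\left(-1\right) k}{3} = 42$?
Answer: $5091$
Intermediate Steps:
$k = -126$ ($k = \left(-3\right) 42 = -126$)
$51 - 40 k = 51 - -5040 = 51 + 5040 = 5091$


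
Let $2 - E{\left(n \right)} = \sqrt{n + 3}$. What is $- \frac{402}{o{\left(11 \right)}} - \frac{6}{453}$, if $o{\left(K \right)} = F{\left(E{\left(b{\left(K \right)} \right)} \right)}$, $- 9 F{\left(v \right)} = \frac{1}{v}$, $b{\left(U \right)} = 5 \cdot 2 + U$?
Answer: $\frac{1092634}{151} - 7236 \sqrt{6} \approx -10489.0$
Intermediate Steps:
$b{\left(U \right)} = 10 + U$
$E{\left(n \right)} = 2 - \sqrt{3 + n}$ ($E{\left(n \right)} = 2 - \sqrt{n + 3} = 2 - \sqrt{3 + n}$)
$F{\left(v \right)} = - \frac{1}{9 v}$
$o{\left(K \right)} = - \frac{1}{9 \left(2 - \sqrt{13 + K}\right)}$ ($o{\left(K \right)} = - \frac{1}{9 \left(2 - \sqrt{3 + \left(10 + K\right)}\right)} = - \frac{1}{9 \left(2 - \sqrt{13 + K}\right)}$)
$- \frac{402}{o{\left(11 \right)}} - \frac{6}{453} = - \frac{402}{\frac{1}{9} \frac{1}{-2 + \sqrt{13 + 11}}} - \frac{6}{453} = - \frac{402}{\frac{1}{9} \frac{1}{-2 + \sqrt{24}}} - \frac{2}{151} = - \frac{402}{\frac{1}{9} \frac{1}{-2 + 2 \sqrt{6}}} - \frac{2}{151} = - 402 \left(-18 + 18 \sqrt{6}\right) - \frac{2}{151} = \left(7236 - 7236 \sqrt{6}\right) - \frac{2}{151} = \frac{1092634}{151} - 7236 \sqrt{6}$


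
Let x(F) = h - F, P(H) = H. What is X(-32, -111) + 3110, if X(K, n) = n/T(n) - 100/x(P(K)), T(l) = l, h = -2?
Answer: 9323/3 ≈ 3107.7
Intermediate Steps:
x(F) = -2 - F
X(K, n) = 1 - 100/(-2 - K) (X(K, n) = n/n - 100/(-2 - K) = 1 - 100/(-2 - K))
X(-32, -111) + 3110 = (102 - 32)/(2 - 32) + 3110 = 70/(-30) + 3110 = -1/30*70 + 3110 = -7/3 + 3110 = 9323/3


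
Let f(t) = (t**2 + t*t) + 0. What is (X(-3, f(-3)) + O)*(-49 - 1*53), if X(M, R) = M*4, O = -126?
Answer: 14076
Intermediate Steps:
f(t) = 2*t**2 (f(t) = (t**2 + t**2) + 0 = 2*t**2 + 0 = 2*t**2)
X(M, R) = 4*M
(X(-3, f(-3)) + O)*(-49 - 1*53) = (4*(-3) - 126)*(-49 - 1*53) = (-12 - 126)*(-49 - 53) = -138*(-102) = 14076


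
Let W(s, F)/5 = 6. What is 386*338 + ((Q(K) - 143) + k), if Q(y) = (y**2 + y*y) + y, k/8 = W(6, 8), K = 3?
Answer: 130586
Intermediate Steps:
W(s, F) = 30 (W(s, F) = 5*6 = 30)
k = 240 (k = 8*30 = 240)
Q(y) = y + 2*y**2 (Q(y) = (y**2 + y**2) + y = 2*y**2 + y = y + 2*y**2)
386*338 + ((Q(K) - 143) + k) = 386*338 + ((3*(1 + 2*3) - 143) + 240) = 130468 + ((3*(1 + 6) - 143) + 240) = 130468 + ((3*7 - 143) + 240) = 130468 + ((21 - 143) + 240) = 130468 + (-122 + 240) = 130468 + 118 = 130586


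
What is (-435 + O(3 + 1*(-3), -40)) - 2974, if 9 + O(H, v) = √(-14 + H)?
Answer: -3418 + I*√14 ≈ -3418.0 + 3.7417*I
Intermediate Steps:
O(H, v) = -9 + √(-14 + H)
(-435 + O(3 + 1*(-3), -40)) - 2974 = (-435 + (-9 + √(-14 + (3 + 1*(-3))))) - 2974 = (-435 + (-9 + √(-14 + (3 - 3)))) - 2974 = (-435 + (-9 + √(-14 + 0))) - 2974 = (-435 + (-9 + √(-14))) - 2974 = (-435 + (-9 + I*√14)) - 2974 = (-444 + I*√14) - 2974 = -3418 + I*√14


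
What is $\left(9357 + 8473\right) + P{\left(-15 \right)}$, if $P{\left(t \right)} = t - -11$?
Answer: $17826$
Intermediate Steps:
$P{\left(t \right)} = 11 + t$ ($P{\left(t \right)} = t + 11 = 11 + t$)
$\left(9357 + 8473\right) + P{\left(-15 \right)} = \left(9357 + 8473\right) + \left(11 - 15\right) = 17830 - 4 = 17826$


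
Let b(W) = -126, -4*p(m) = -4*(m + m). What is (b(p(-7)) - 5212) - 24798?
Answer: -30136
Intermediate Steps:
p(m) = 2*m (p(m) = -(-1)*(m + m) = -(-1)*2*m = -(-2)*m = 2*m)
(b(p(-7)) - 5212) - 24798 = (-126 - 5212) - 24798 = -5338 - 24798 = -30136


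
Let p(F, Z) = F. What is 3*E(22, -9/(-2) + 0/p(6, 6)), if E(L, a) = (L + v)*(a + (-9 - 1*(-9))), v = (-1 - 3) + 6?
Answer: 324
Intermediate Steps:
v = 2 (v = -4 + 6 = 2)
E(L, a) = a*(2 + L) (E(L, a) = (L + 2)*(a + (-9 - 1*(-9))) = (2 + L)*(a + (-9 + 9)) = (2 + L)*(a + 0) = (2 + L)*a = a*(2 + L))
3*E(22, -9/(-2) + 0/p(6, 6)) = 3*((-9/(-2) + 0/6)*(2 + 22)) = 3*((-9*(-½) + 0*(⅙))*24) = 3*((9/2 + 0)*24) = 3*((9/2)*24) = 3*108 = 324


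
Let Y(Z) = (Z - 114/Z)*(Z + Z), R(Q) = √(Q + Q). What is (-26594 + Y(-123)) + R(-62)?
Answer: 3436 + 2*I*√31 ≈ 3436.0 + 11.136*I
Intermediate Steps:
R(Q) = √2*√Q (R(Q) = √(2*Q) = √2*√Q)
Y(Z) = 2*Z*(Z - 114/Z) (Y(Z) = (Z - 114/Z)*(2*Z) = 2*Z*(Z - 114/Z))
(-26594 + Y(-123)) + R(-62) = (-26594 + (-228 + 2*(-123)²)) + √2*√(-62) = (-26594 + (-228 + 2*15129)) + √2*(I*√62) = (-26594 + (-228 + 30258)) + 2*I*√31 = (-26594 + 30030) + 2*I*√31 = 3436 + 2*I*√31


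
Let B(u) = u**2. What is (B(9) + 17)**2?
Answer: 9604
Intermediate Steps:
(B(9) + 17)**2 = (9**2 + 17)**2 = (81 + 17)**2 = 98**2 = 9604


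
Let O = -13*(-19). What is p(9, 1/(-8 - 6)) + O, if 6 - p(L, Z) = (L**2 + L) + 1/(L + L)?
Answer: 2933/18 ≈ 162.94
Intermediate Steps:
p(L, Z) = 6 - L - L**2 - 1/(2*L) (p(L, Z) = 6 - ((L**2 + L) + 1/(L + L)) = 6 - ((L + L**2) + 1/(2*L)) = 6 - (L + L**2 + 1/(2*L)) = 6 + (-L - L**2 - 1/(2*L)) = 6 - L - L**2 - 1/(2*L))
O = 247
p(9, 1/(-8 - 6)) + O = (6 - 1*9 - 1*9**2 - 1/2/9) + 247 = (6 - 9 - 1*81 - 1/2*1/9) + 247 = (6 - 9 - 81 - 1/18) + 247 = -1513/18 + 247 = 2933/18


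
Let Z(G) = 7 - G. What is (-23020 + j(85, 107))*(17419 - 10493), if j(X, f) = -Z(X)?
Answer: -158896292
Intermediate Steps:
j(X, f) = -7 + X (j(X, f) = -(7 - X) = -7 + X)
(-23020 + j(85, 107))*(17419 - 10493) = (-23020 + (-7 + 85))*(17419 - 10493) = (-23020 + 78)*6926 = -22942*6926 = -158896292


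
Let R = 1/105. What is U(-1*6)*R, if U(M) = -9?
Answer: -3/35 ≈ -0.085714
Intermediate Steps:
R = 1/105 ≈ 0.0095238
U(-1*6)*R = -9*1/105 = -3/35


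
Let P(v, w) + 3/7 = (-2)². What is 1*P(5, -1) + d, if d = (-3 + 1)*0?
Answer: 25/7 ≈ 3.5714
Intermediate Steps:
d = 0 (d = -2*0 = 0)
P(v, w) = 25/7 (P(v, w) = -3/7 + (-2)² = -3/7 + 4 = 25/7)
1*P(5, -1) + d = 1*(25/7) + 0 = 25/7 + 0 = 25/7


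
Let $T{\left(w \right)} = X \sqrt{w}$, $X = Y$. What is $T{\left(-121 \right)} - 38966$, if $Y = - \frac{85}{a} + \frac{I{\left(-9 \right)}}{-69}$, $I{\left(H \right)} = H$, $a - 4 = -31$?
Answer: $-38966 + \frac{22396 i}{621} \approx -38966.0 + 36.064 i$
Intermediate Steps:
$a = -27$ ($a = 4 - 31 = -27$)
$Y = \frac{2036}{621}$ ($Y = - \frac{85}{-27} - \frac{9}{-69} = \left(-85\right) \left(- \frac{1}{27}\right) - - \frac{3}{23} = \frac{85}{27} + \frac{3}{23} = \frac{2036}{621} \approx 3.2786$)
$X = \frac{2036}{621} \approx 3.2786$
$T{\left(w \right)} = \frac{2036 \sqrt{w}}{621}$
$T{\left(-121 \right)} - 38966 = \frac{2036 \sqrt{-121}}{621} - 38966 = \frac{2036 \cdot 11 i}{621} - 38966 = \frac{22396 i}{621} - 38966 = -38966 + \frac{22396 i}{621}$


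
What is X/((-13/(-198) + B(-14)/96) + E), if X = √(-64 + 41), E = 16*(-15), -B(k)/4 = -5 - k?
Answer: -792*I*√23/190325 ≈ -0.019957*I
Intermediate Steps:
B(k) = 20 + 4*k (B(k) = -4*(-5 - k) = 20 + 4*k)
E = -240
X = I*√23 (X = √(-23) = I*√23 ≈ 4.7958*I)
X/((-13/(-198) + B(-14)/96) + E) = (I*√23)/((-13/(-198) + (20 + 4*(-14))/96) - 240) = (I*√23)/((-13*(-1/198) + (20 - 56)*(1/96)) - 240) = (I*√23)/((13/198 - 36*1/96) - 240) = (I*√23)/((13/198 - 3/8) - 240) = (I*√23)/(-245/792 - 240) = (I*√23)/(-190325/792) = -792*I*√23/190325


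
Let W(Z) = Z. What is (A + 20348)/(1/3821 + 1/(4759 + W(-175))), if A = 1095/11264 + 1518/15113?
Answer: 7584045526465885959/178850869120 ≈ 4.2404e+7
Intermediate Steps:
A = 33647487/170232832 (A = 1095*(1/11264) + 1518*(1/15113) = 1095/11264 + 1518/15113 = 33647487/170232832 ≈ 0.19766)
(A + 20348)/(1/3821 + 1/(4759 + W(-175))) = (33647487/170232832 + 20348)/(1/3821 + 1/(4759 - 175)) = 3463931313023/(170232832*(1/3821 + 1/4584)) = 3463931313023/(170232832*(8405/17515464)) = (3463931313023/170232832)*(17515464/8405) = 7584045526465885959/178850869120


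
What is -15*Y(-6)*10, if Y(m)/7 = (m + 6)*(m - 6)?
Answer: 0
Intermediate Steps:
Y(m) = 7*(-6 + m)*(6 + m) (Y(m) = 7*((m + 6)*(m - 6)) = 7*((6 + m)*(-6 + m)) = 7*((-6 + m)*(6 + m)) = 7*(-6 + m)*(6 + m))
-15*Y(-6)*10 = -15*(-252 + 7*(-6)**2)*10 = -15*(-252 + 7*36)*10 = -15*(-252 + 252)*10 = -15*0*10 = 0*10 = 0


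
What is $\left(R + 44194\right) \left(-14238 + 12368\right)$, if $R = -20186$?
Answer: $-44894960$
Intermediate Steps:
$\left(R + 44194\right) \left(-14238 + 12368\right) = \left(-20186 + 44194\right) \left(-14238 + 12368\right) = 24008 \left(-1870\right) = -44894960$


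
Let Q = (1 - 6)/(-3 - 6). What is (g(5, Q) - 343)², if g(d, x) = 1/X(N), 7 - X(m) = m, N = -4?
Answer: 14227984/121 ≈ 1.1759e+5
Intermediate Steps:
X(m) = 7 - m
Q = 5/9 (Q = -5/(-9) = -5*(-⅑) = 5/9 ≈ 0.55556)
g(d, x) = 1/11 (g(d, x) = 1/(7 - 1*(-4)) = 1/(7 + 4) = 1/11)
(g(5, Q) - 343)² = (1/11 - 343)² = (-3772/11)² = 14227984/121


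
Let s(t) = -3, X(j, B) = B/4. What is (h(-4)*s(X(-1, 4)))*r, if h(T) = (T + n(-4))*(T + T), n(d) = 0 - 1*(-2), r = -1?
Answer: 48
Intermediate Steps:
X(j, B) = B/4 (X(j, B) = B*(¼) = B/4)
n(d) = 2 (n(d) = 0 + 2 = 2)
h(T) = 2*T*(2 + T) (h(T) = (T + 2)*(T + T) = (2 + T)*(2*T) = 2*T*(2 + T))
(h(-4)*s(X(-1, 4)))*r = ((2*(-4)*(2 - 4))*(-3))*(-1) = ((2*(-4)*(-2))*(-3))*(-1) = (16*(-3))*(-1) = -48*(-1) = 48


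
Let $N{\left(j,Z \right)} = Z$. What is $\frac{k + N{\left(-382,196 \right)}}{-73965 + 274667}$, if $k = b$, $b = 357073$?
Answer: $\frac{357269}{200702} \approx 1.7801$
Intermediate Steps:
$k = 357073$
$\frac{k + N{\left(-382,196 \right)}}{-73965 + 274667} = \frac{357073 + 196}{-73965 + 274667} = \frac{357269}{200702}$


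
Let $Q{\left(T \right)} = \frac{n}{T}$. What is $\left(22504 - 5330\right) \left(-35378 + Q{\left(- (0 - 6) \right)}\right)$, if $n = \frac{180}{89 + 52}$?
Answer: $- \frac{28556171544}{47} \approx -6.0758 \cdot 10^{8}$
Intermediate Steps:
$n = \frac{60}{47}$ ($n = \frac{180}{141} = 180 \cdot \frac{1}{141} = \frac{60}{47} \approx 1.2766$)
$Q{\left(T \right)} = \frac{60}{47 T}$
$\left(22504 - 5330\right) \left(-35378 + Q{\left(- (0 - 6) \right)}\right) = \left(22504 - 5330\right) \left(-35378 + \frac{60}{47 \left(- (0 - 6)\right)}\right) = 17174 \left(-35378 + \frac{60}{47 \left(\left(-1\right) \left(-6\right)\right)}\right) = 17174 \left(-35378 + \frac{60}{47 \cdot 6}\right) = 17174 \left(-35378 + \frac{60}{47} \cdot \frac{1}{6}\right) = 17174 \left(-35378 + \frac{10}{47}\right) = 17174 \left(- \frac{1662756}{47}\right) = - \frac{28556171544}{47}$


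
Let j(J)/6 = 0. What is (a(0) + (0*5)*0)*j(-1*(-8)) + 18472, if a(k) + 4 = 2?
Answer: 18472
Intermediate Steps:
j(J) = 0 (j(J) = 6*0 = 0)
a(k) = -2 (a(k) = -4 + 2 = -2)
(a(0) + (0*5)*0)*j(-1*(-8)) + 18472 = (-2 + (0*5)*0)*0 + 18472 = (-2 + 0*0)*0 + 18472 = (-2 + 0)*0 + 18472 = -2*0 + 18472 = 0 + 18472 = 18472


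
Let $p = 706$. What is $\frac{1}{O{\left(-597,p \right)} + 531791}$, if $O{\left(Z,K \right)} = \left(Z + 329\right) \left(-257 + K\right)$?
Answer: $\frac{1}{411459} \approx 2.4304 \cdot 10^{-6}$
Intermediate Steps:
$O{\left(Z,K \right)} = \left(-257 + K\right) \left(329 + Z\right)$ ($O{\left(Z,K \right)} = \left(329 + Z\right) \left(-257 + K\right) = \left(-257 + K\right) \left(329 + Z\right)$)
$\frac{1}{O{\left(-597,p \right)} + 531791} = \frac{1}{\left(-84553 - -153429 + 329 \cdot 706 + 706 \left(-597\right)\right) + 531791} = \frac{1}{\left(-84553 + 153429 + 232274 - 421482\right) + 531791} = \frac{1}{-120332 + 531791} = \frac{1}{411459}$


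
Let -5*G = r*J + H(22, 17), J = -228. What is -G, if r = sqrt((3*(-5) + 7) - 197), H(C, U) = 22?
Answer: 22/5 - 228*I*sqrt(205)/5 ≈ 4.4 - 652.89*I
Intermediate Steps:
r = I*sqrt(205) (r = sqrt((-15 + 7) - 197) = sqrt(-8 - 197) = sqrt(-205) = I*sqrt(205) ≈ 14.318*I)
G = -22/5 + 228*I*sqrt(205)/5 (G = -((I*sqrt(205))*(-228) + 22)/5 = -(-228*I*sqrt(205) + 22)/5 = -(22 - 228*I*sqrt(205))/5 = -22/5 + 228*I*sqrt(205)/5 ≈ -4.4 + 652.89*I)
-G = -(-22/5 + 228*I*sqrt(205)/5) = 22/5 - 228*I*sqrt(205)/5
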